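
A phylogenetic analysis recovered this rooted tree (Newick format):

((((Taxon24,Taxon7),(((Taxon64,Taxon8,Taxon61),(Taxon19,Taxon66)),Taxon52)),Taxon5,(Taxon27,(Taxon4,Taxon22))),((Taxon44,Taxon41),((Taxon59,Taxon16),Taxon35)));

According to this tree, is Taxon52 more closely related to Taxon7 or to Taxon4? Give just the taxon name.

The MRCA of Taxon52 and Taxon7 subtends ((Taxon24,Taxon7),(((Taxon64,Taxon8,Taxon61),(Taxon19,Taxon66)),Taxon52)) (8 taxa).
The MRCA of Taxon52 and Taxon4 subtends (((Taxon24,Taxon7),(((Taxon64,Taxon8,Taxon61),(Taxon19,Taxon66)),Taxon52)),Taxon5,(Taxon27,(Taxon4,Taxon22))) (12 taxa).
The first is nested inside the second, so Taxon52 shares a more recent common ancestor with Taxon7.

Taxon7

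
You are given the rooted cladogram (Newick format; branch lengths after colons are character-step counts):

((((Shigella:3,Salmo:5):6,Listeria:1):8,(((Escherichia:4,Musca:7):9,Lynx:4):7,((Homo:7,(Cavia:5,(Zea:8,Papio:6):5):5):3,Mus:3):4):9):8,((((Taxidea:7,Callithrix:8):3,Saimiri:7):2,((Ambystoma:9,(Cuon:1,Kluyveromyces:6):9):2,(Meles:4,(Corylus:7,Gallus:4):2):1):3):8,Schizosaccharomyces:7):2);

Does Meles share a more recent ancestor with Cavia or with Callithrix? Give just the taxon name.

Callithrix

The MRCA of Meles and Callithrix subtends (((Taxidea,Callithrix),Saimiri),((Ambystoma,(Cuon,Kluyveromyces)),(Meles,(Corylus,Gallus)))) (9 taxa).
The MRCA of Meles and Cavia is the root, subtending the entire tree (21 taxa).
The first is nested inside the second, so Meles shares a more recent common ancestor with Callithrix.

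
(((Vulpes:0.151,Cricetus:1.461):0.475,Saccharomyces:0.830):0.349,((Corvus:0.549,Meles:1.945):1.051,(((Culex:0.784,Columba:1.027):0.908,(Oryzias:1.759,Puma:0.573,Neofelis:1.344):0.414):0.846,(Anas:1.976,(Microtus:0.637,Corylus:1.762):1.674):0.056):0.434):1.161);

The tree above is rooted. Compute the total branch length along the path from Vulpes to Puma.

4.403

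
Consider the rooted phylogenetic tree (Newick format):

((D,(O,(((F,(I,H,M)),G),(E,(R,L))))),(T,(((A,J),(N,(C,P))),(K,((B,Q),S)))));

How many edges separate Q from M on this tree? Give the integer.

The MRCA of Q and M is the root of the tree.
From Q up to that node: 6 branches. From M up to the same node: 7 branches. Total: 6 + 7 = 13.

13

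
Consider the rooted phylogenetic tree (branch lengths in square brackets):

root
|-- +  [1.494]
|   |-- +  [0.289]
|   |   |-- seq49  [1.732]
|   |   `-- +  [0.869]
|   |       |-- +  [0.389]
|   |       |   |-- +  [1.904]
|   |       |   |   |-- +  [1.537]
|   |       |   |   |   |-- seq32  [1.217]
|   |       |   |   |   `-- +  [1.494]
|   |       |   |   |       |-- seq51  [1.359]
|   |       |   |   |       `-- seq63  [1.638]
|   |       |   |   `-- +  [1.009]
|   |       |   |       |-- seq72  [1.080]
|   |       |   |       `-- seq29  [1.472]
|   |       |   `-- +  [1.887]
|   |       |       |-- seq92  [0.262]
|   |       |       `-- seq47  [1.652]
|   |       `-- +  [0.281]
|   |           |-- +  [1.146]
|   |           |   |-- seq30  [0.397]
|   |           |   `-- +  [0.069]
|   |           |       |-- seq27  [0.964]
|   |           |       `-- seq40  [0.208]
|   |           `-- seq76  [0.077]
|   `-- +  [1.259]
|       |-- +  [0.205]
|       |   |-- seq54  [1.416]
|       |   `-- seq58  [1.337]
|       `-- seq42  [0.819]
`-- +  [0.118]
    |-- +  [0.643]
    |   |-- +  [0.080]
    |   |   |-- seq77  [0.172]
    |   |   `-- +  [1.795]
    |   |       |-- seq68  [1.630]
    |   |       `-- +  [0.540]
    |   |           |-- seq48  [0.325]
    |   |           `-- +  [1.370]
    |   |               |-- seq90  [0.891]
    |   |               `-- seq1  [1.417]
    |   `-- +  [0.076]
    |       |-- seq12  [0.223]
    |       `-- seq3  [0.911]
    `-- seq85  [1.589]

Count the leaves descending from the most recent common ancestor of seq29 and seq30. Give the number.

11

The MRCA of seq29 and seq30 is the node subtending ((((seq32,(seq51,seq63)),(seq72,seq29)),(seq92,seq47)),((seq30,(seq27,seq40)),seq76)).
That clade contains 11 terminal taxa: seq27, seq29, seq30, seq32, seq40, seq47, seq51, seq63, seq72, seq76, seq92.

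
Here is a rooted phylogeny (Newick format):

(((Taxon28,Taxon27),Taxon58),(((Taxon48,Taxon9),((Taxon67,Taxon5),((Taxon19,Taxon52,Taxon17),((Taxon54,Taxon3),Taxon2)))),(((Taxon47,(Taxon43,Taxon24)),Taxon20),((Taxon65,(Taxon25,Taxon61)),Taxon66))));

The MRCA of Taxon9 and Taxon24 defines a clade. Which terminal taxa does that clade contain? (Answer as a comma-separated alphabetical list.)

Taxon17, Taxon19, Taxon2, Taxon20, Taxon24, Taxon25, Taxon3, Taxon43, Taxon47, Taxon48, Taxon5, Taxon52, Taxon54, Taxon61, Taxon65, Taxon66, Taxon67, Taxon9

Tracing Taxon9: it sits inside (Taxon48,Taxon9).
Tracing Taxon24: it sits inside (Taxon43,Taxon24).
The smallest clade enclosing both is (((Taxon48,Taxon9),((Taxon67,Taxon5),((Taxon19,Taxon52,Taxon17),((Taxon54,Taxon3),Taxon2)))),(((Taxon47,(Taxon43,Taxon24)),Taxon20),((Taxon65,(Taxon25,Taxon61)),Taxon66))); the answer is its 18 terminal taxa in alphabetical order.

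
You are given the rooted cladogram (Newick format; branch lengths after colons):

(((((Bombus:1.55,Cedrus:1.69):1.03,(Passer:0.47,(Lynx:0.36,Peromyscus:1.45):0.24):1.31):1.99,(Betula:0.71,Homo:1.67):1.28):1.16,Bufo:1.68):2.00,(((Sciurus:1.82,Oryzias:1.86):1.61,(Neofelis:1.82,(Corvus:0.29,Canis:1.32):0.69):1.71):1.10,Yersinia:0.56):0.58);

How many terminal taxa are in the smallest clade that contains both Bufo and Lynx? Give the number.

8

The MRCA of Bufo and Lynx is the node subtending ((((Bombus,Cedrus),(Passer,(Lynx,Peromyscus))),(Betula,Homo)),Bufo).
That clade contains 8 terminal taxa: Betula, Bombus, Bufo, Cedrus, Homo, Lynx, Passer, Peromyscus.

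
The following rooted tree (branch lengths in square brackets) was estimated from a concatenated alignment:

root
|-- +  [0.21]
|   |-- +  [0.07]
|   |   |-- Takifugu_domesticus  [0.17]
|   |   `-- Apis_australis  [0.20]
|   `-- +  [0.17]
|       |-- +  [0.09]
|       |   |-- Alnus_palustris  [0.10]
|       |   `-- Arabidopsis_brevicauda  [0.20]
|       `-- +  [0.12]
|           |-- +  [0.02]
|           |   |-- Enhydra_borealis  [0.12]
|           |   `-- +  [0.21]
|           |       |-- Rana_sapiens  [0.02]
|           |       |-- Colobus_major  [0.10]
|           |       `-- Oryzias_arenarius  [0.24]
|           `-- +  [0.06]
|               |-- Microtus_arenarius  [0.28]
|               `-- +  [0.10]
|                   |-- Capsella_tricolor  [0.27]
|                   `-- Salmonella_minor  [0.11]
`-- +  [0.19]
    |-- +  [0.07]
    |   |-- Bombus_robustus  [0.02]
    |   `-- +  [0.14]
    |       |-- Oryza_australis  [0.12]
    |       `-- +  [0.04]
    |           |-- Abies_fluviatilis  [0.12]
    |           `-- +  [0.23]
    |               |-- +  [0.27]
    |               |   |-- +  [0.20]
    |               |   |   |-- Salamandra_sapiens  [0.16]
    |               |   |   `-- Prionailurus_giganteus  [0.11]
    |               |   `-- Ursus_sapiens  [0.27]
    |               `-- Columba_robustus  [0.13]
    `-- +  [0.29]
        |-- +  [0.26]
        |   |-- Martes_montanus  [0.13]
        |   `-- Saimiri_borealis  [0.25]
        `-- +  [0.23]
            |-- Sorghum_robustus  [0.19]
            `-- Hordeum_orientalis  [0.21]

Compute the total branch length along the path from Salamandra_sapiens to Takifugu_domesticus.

1.75

The path runs Salamandra_sapiens → … → MRCA → … → Takifugu_domesticus; the MRCA is the root of the tree.
Branch lengths along that path: 0.16 + 0.20 + 0.27 + 0.23 + 0.04 + 0.14 + 0.07 + 0.19 + 0.21 + 0.07 + 0.17 = 1.75.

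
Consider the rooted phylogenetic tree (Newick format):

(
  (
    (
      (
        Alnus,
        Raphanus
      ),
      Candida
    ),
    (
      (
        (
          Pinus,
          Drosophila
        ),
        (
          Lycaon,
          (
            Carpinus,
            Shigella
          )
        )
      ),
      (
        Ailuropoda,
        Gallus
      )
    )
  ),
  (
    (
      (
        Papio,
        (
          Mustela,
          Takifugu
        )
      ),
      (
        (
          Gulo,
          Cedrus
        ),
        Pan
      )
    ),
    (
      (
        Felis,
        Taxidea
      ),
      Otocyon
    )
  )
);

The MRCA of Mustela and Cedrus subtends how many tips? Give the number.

The MRCA of Mustela and Cedrus is the node subtending ((Papio,(Mustela,Takifugu)),((Gulo,Cedrus),Pan)).
That clade contains 6 terminal taxa: Cedrus, Gulo, Mustela, Pan, Papio, Takifugu.

6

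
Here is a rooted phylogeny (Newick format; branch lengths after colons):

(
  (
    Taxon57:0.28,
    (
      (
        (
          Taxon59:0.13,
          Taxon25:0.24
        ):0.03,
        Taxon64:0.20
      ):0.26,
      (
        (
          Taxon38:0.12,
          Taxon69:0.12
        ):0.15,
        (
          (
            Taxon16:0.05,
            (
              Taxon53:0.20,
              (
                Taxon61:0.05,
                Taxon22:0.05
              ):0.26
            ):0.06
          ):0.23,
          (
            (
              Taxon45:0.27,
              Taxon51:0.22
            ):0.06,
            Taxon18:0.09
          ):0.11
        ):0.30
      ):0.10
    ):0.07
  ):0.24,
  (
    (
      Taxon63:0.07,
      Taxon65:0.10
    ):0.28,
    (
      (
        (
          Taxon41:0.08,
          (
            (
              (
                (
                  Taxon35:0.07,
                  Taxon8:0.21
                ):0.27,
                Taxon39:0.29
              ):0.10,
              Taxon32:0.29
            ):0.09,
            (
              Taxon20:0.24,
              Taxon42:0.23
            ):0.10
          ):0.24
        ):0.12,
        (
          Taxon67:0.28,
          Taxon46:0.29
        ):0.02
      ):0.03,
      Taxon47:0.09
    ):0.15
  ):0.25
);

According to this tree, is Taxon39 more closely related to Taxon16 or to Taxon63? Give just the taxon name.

The MRCA of Taxon39 and Taxon63 subtends ((Taxon63,Taxon65),(((Taxon41,((((Taxon35,Taxon8),Taxon39),Taxon32),(Taxon20,Taxon42))),(Taxon67,Taxon46)),Taxon47)) (12 taxa).
The MRCA of Taxon39 and Taxon16 is the root, subtending the entire tree (25 taxa).
The first is nested inside the second, so Taxon39 shares a more recent common ancestor with Taxon63.

Taxon63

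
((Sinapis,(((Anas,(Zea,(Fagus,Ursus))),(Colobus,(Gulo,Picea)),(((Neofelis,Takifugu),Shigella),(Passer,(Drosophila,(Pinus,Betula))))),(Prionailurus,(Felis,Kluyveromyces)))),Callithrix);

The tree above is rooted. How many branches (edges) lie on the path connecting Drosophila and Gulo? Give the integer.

7

The MRCA of Drosophila and Gulo is the node subtending ((Anas,(Zea,(Fagus,Ursus))),(Colobus,(Gulo,Picea)),(((Neofelis,Takifugu),Shigella),(Passer,(Drosophila,(Pinus,Betula))))).
From Drosophila up to that node: 4 branches. From Gulo up to the same node: 3 branches. Total: 4 + 3 = 7.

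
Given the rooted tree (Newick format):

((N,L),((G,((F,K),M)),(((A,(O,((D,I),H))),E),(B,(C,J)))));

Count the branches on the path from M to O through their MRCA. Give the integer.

8

The MRCA of M and O is the node subtending ((G,((F,K),M)),(((A,(O,((D,I),H))),E),(B,(C,J)))).
From M up to that node: 3 branches. From O up to the same node: 5 branches. Total: 3 + 5 = 8.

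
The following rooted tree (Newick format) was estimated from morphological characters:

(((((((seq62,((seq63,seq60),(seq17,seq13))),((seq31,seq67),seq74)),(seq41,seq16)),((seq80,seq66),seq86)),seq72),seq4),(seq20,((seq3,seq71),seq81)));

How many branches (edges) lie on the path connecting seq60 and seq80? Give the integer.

The MRCA of seq60 and seq80 is the node subtending ((((seq62,((seq63,seq60),(seq17,seq13))),((seq31,seq67),seq74)),(seq41,seq16)),((seq80,seq66),seq86)).
From seq60 up to that node: 6 branches. From seq80 up to the same node: 3 branches. Total: 6 + 3 = 9.

9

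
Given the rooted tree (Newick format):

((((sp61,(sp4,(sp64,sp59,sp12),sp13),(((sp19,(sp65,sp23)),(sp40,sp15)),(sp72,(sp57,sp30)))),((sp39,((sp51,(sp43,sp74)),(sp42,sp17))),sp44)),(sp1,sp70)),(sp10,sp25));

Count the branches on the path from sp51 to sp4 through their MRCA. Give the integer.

The MRCA of sp51 and sp4 is the node subtending ((sp61,(sp4,(sp64,sp59,sp12),sp13),(((sp19,(sp65,sp23)),(sp40,sp15)),(sp72,(sp57,sp30)))),((sp39,((sp51,(sp43,sp74)),(sp42,sp17))),sp44)).
From sp51 up to that node: 5 branches. From sp4 up to the same node: 3 branches. Total: 5 + 3 = 8.

8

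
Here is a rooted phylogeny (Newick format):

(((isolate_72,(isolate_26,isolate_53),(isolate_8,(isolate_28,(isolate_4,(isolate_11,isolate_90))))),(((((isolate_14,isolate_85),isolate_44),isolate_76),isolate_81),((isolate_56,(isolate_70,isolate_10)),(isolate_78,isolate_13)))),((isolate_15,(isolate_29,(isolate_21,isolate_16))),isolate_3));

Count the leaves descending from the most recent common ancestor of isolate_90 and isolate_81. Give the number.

The MRCA of isolate_90 and isolate_81 is the node subtending ((isolate_72,(isolate_26,isolate_53),(isolate_8,(isolate_28,(isolate_4,(isolate_11,isolate_90))))),(((((isolate_14,isolate_85),isolate_44),isolate_76),isolate_81),((isolate_56,(isolate_70,isolate_10)),(isolate_78,isolate_13)))).
That clade contains 18 terminal taxa: isolate_10, isolate_11, isolate_13, isolate_14, isolate_26, isolate_28, isolate_4, isolate_44, isolate_53, isolate_56, isolate_70, isolate_72, isolate_76, isolate_78, isolate_8, isolate_81, isolate_85, isolate_90.

18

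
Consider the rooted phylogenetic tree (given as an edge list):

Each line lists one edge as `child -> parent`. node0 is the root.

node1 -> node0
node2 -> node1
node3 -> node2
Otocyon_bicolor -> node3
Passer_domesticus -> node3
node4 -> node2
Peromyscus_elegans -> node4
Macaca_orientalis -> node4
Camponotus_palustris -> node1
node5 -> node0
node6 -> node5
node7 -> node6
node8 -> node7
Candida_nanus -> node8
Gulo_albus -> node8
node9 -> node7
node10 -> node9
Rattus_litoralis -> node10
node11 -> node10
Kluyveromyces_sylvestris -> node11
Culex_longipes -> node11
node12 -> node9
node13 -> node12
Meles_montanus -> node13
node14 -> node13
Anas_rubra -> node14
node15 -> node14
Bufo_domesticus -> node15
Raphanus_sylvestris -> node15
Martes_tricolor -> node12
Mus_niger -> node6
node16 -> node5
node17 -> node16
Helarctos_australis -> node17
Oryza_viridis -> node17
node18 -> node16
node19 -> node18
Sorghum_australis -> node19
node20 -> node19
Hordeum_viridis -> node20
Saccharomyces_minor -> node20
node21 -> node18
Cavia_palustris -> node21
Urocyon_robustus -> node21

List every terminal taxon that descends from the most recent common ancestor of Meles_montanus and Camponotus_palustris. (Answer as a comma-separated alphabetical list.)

Anas_rubra, Bufo_domesticus, Camponotus_palustris, Candida_nanus, Cavia_palustris, Culex_longipes, Gulo_albus, Helarctos_australis, Hordeum_viridis, Kluyveromyces_sylvestris, Macaca_orientalis, Martes_tricolor, Meles_montanus, Mus_niger, Oryza_viridis, Otocyon_bicolor, Passer_domesticus, Peromyscus_elegans, Raphanus_sylvestris, Rattus_litoralis, Saccharomyces_minor, Sorghum_australis, Urocyon_robustus

Tracing Meles_montanus: it sits inside (Meles_montanus,(Anas_rubra,(Bufo_domesticus,Raphanus_sylvestris))).
Tracing Camponotus_palustris: it sits inside (((Otocyon_bicolor,Passer_domesticus),(Peromyscus_elegans,Macaca_orientalis)),Camponotus_palustris).
The smallest clade enclosing both is the whole tree (their MRCA is the root), so the answer is all 23 tips in alphabetical order.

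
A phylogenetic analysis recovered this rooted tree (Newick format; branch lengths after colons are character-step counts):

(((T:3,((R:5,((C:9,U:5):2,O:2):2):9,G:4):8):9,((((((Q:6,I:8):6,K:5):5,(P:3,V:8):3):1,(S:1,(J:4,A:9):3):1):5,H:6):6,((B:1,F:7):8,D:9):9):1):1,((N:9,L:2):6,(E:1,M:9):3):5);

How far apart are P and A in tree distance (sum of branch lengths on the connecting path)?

20

The path runs P → … → MRCA → … → A; the MRCA is the node subtending ((((Q,I),K),(P,V)),(S,(J,A))).
Branch lengths along that path: 3 + 3 + 1 + 1 + 3 + 9 = 20.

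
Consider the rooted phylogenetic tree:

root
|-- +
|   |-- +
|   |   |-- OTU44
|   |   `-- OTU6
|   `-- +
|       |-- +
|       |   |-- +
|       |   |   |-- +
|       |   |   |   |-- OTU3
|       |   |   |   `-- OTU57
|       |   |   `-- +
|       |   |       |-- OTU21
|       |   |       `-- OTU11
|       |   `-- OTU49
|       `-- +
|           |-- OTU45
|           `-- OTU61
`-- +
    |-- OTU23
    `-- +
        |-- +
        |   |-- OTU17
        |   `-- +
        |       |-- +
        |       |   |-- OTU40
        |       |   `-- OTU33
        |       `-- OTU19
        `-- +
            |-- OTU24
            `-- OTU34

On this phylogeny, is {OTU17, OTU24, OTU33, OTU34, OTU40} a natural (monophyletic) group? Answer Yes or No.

No

The MRCA of the listed taxa subtends ((OTU17,((OTU40,OTU33),OTU19)),(OTU24,OTU34)).
That clade also contains OTU19, which is not in the proposed group, so the group is not monophyletic.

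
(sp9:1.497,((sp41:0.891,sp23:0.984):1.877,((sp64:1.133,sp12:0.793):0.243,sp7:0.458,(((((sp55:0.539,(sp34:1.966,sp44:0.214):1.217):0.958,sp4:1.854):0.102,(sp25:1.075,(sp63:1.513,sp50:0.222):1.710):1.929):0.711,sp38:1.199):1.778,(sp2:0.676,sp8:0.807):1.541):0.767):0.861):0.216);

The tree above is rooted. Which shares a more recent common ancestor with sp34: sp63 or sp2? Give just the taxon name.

sp63

The MRCA of sp34 and sp63 subtends (((sp55,(sp34,sp44)),sp4),(sp25,(sp63,sp50))) (7 taxa).
The MRCA of sp34 and sp2 subtends (((((sp55,(sp34,sp44)),sp4),(sp25,(sp63,sp50))),sp38),(sp2,sp8)) (10 taxa).
The first is nested inside the second, so sp34 shares a more recent common ancestor with sp63.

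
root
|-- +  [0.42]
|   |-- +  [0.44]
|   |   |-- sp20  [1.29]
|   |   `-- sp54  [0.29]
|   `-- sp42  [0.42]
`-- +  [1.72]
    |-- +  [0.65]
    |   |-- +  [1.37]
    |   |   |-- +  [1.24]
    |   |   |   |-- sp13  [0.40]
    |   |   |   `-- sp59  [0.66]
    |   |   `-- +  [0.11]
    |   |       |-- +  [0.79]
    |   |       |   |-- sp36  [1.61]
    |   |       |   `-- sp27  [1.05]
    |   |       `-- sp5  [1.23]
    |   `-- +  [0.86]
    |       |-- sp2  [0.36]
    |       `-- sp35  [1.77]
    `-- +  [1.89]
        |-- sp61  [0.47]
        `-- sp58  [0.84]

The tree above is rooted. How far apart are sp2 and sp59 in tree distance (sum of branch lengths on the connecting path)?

The path runs sp2 → … → MRCA → … → sp59; the MRCA is the node subtending (((sp13,sp59),((sp36,sp27),sp5)),(sp2,sp35)).
Branch lengths along that path: 0.36 + 0.86 + 1.37 + 1.24 + 0.66 = 4.49.

4.49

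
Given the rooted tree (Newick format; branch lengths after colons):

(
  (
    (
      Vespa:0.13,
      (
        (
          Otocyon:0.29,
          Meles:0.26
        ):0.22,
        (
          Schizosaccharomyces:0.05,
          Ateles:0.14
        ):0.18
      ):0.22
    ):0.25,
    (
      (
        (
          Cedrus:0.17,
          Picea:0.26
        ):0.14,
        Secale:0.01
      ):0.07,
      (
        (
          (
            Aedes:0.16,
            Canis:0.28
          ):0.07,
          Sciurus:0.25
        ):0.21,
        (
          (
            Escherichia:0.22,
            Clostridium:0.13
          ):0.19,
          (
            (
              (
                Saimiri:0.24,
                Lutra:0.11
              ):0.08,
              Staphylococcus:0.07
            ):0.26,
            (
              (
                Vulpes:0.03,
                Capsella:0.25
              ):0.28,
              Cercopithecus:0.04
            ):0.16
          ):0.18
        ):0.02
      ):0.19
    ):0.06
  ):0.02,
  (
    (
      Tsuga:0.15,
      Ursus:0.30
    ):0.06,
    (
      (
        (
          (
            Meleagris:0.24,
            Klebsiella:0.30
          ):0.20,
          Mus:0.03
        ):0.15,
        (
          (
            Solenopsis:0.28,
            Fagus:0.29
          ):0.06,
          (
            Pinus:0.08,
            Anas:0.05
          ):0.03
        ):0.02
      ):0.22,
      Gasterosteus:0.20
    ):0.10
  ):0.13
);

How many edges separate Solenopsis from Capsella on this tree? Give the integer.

The MRCA of Solenopsis and Capsella is the root of the tree.
From Solenopsis up to that node: 6 branches. From Capsella up to the same node: 8 branches. Total: 6 + 8 = 14.

14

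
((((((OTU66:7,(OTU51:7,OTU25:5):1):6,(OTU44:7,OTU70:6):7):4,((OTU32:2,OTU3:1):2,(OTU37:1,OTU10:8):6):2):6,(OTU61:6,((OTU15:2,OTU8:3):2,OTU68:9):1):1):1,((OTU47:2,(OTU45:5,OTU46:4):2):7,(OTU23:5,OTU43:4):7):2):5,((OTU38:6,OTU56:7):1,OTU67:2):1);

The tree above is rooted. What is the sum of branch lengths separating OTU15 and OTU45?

The path runs OTU15 → … → MRCA → … → OTU45; the MRCA is the node subtending (((((OTU66,(OTU51,OTU25)),(OTU44,OTU70)),((OTU32,OTU3),(OTU37,OTU10))),(OTU61,((OTU15,OTU8),OTU68))),((OTU47,(OTU45,OTU46)),(OTU23,OTU43))).
Branch lengths along that path: 2 + 2 + 1 + 1 + 1 + 2 + 7 + 2 + 5 = 23.

23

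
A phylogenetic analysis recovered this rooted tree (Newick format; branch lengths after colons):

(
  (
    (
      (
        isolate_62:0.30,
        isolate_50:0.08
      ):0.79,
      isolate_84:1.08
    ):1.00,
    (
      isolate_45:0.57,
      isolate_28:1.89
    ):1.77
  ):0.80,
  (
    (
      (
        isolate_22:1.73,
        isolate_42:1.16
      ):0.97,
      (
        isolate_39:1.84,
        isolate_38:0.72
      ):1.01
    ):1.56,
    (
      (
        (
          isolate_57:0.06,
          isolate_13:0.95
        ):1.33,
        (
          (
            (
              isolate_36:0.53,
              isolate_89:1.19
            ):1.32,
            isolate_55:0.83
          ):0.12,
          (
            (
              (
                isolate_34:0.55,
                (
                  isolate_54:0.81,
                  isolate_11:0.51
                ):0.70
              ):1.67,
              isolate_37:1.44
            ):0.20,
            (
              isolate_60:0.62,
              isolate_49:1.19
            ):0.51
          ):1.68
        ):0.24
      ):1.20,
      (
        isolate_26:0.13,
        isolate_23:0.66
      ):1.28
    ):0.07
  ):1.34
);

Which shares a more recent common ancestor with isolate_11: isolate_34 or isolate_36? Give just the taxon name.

isolate_34

The MRCA of isolate_11 and isolate_34 subtends (isolate_34,(isolate_54,isolate_11)) (3 taxa).
The MRCA of isolate_11 and isolate_36 subtends (((isolate_36,isolate_89),isolate_55),(((isolate_34,(isolate_54,isolate_11)),isolate_37),(isolate_60,isolate_49))) (9 taxa).
The first is nested inside the second, so isolate_11 shares a more recent common ancestor with isolate_34.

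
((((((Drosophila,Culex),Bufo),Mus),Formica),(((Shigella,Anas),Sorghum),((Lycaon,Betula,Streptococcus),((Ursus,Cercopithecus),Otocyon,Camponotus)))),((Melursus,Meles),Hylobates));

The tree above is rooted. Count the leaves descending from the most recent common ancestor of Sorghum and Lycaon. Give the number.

10

The MRCA of Sorghum and Lycaon is the node subtending (((Shigella,Anas),Sorghum),((Lycaon,Betula,Streptococcus),((Ursus,Cercopithecus),Otocyon,Camponotus))).
That clade contains 10 terminal taxa: Anas, Betula, Camponotus, Cercopithecus, Lycaon, Otocyon, Shigella, Sorghum, Streptococcus, Ursus.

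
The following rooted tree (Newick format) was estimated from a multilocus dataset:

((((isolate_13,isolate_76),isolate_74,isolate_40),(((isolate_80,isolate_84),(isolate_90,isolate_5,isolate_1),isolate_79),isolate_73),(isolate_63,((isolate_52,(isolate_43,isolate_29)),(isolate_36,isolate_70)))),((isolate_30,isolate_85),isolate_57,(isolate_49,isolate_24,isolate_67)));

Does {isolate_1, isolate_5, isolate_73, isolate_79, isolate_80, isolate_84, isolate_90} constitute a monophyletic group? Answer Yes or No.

Yes

The most recent common ancestor of these taxa subtends (((isolate_80,isolate_84),(isolate_90,isolate_5,isolate_1),isolate_79),isolate_73).
That clade has exactly 7 tips — every listed taxon and nothing else — so the group is monophyletic.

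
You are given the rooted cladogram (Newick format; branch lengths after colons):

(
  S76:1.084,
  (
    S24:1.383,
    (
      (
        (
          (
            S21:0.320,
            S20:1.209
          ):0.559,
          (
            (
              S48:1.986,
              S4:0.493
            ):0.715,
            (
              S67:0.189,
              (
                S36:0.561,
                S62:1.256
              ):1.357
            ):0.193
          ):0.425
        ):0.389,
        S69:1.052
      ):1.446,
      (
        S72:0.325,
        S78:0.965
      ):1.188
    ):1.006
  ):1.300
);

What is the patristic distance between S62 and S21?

4.110

The path runs S62 → … → MRCA → … → S21; the MRCA is the node subtending ((S21,S20),((S48,S4),(S67,(S36,S62)))).
Branch lengths along that path: 1.256 + 1.357 + 0.193 + 0.425 + 0.559 + 0.320 = 4.110.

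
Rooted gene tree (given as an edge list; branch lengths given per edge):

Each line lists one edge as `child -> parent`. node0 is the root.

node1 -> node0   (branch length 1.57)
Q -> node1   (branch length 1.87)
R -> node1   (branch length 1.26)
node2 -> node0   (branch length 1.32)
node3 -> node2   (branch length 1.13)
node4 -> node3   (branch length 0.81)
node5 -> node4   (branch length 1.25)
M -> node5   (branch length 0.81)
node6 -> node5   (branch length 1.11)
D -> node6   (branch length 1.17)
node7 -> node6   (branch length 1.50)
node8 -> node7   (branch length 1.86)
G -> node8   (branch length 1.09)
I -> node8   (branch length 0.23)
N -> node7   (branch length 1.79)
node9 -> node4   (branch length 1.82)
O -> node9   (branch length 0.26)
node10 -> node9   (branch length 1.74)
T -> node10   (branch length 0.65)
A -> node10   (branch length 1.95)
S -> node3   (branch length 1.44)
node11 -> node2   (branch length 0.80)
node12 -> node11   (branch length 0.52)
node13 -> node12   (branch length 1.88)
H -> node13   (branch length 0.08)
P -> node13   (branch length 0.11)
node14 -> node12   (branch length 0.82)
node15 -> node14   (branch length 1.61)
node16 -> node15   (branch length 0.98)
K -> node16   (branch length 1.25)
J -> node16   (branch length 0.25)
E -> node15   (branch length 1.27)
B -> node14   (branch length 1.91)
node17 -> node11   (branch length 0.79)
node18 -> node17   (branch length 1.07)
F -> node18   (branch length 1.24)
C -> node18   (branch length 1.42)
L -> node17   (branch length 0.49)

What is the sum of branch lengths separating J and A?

The path runs J → … → MRCA → … → A; the MRCA is the node subtending ((((M,(D,((G,I),N))),(O,(T,A))),S),(((H,P),(((K,J),E),B)),((F,C),L))).
Branch lengths along that path: 0.25 + 0.98 + 1.61 + 0.82 + 0.52 + 0.80 + 1.13 + 0.81 + 1.82 + 1.74 + 1.95 = 12.43.

12.43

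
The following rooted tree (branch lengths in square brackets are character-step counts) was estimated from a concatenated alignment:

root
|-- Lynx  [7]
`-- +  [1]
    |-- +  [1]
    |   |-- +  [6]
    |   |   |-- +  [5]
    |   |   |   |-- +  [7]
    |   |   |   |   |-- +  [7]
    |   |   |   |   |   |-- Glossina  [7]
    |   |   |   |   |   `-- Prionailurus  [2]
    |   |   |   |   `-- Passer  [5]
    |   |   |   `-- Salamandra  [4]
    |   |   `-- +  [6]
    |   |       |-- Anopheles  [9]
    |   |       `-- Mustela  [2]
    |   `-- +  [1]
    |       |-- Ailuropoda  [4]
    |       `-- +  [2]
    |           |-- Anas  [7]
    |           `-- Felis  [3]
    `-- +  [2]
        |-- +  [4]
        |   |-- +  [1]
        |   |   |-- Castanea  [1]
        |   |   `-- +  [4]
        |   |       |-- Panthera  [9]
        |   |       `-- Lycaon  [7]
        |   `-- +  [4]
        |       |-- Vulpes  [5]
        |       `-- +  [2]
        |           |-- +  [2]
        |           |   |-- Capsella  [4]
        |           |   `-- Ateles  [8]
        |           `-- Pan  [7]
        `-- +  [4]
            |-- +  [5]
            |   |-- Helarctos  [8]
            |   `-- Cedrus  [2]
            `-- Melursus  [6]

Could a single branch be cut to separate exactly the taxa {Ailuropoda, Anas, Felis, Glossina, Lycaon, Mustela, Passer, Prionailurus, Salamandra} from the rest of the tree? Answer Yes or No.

No

The MRCA of the listed taxa subtends ((((((Glossina,Prionailurus),Passer),Salamandra),(Anopheles,Mustela)),(Ailuropoda,(Anas,Felis))),(((Castanea,(Panthera,Lycaon)),(Vulpes,((Capsella,Ateles),Pan))),((Helarctos,Cedrus),Melursus))).
That clade also contains Anopheles, Ateles, Capsella, Castanea, Cedrus, Helarctos, Melursus, Pan, Panthera, Vulpes, which are not in the proposed group, so the group is not monophyletic.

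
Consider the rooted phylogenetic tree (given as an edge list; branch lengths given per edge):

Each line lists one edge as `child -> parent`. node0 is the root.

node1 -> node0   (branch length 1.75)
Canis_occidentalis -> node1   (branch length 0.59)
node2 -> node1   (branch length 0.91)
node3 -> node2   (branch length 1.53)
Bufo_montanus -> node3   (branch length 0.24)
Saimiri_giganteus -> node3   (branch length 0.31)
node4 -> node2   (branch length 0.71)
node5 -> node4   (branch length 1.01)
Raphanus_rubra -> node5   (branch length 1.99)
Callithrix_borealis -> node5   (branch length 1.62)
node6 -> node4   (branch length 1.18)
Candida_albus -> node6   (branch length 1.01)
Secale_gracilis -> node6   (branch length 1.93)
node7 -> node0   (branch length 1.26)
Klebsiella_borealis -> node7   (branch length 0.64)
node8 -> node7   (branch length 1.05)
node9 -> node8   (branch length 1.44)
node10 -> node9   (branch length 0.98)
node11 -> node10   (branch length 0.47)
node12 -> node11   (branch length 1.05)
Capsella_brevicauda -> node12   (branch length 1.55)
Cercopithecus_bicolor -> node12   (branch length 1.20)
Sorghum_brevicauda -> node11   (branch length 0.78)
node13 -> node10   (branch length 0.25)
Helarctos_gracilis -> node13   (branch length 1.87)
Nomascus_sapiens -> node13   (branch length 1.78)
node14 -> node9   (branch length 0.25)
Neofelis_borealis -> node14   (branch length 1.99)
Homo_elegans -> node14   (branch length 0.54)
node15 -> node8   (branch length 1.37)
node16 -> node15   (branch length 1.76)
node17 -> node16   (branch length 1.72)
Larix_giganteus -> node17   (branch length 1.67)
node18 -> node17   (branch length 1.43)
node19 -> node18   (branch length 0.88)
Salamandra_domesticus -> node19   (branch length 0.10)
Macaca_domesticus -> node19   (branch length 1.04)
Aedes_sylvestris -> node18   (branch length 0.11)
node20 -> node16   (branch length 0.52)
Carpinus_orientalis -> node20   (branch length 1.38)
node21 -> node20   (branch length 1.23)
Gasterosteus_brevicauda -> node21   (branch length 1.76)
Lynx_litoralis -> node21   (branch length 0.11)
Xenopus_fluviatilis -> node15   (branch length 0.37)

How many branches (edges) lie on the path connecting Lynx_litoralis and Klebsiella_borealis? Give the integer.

The MRCA of Lynx_litoralis and Klebsiella_borealis is the node subtending (Klebsiella_borealis,(((((Capsella_brevicauda,Cercopithecus_bicolor),Sorghum_brevicauda),(Helarctos_gracilis,Nomascus_sapiens)),(Neofelis_borealis,Homo_elegans)),(((Larix_giganteus,((Salamandra_domesticus,Macaca_domesticus),Aedes_sylvestris)),(Carpinus_orientalis,(Gasterosteus_brevicauda,Lynx_litoralis))),Xenopus_fluviatilis))).
From Lynx_litoralis up to that node: 6 branches. From Klebsiella_borealis up to the same node: 1 branch. Total: 6 + 1 = 7.

7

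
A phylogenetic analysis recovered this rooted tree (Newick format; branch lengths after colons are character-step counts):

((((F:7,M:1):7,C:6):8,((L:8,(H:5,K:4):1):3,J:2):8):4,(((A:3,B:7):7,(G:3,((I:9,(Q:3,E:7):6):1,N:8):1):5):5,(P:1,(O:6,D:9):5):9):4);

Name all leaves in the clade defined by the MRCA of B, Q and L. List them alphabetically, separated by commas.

Tracing B: it sits inside (A,B).
Tracing Q: it sits inside (Q,E).
Tracing L: it sits inside (L,(H,K)).
The smallest clade enclosing all 3 is the whole tree (their MRCA is the root), so the answer is all 17 tips in alphabetical order.

A, B, C, D, E, F, G, H, I, J, K, L, M, N, O, P, Q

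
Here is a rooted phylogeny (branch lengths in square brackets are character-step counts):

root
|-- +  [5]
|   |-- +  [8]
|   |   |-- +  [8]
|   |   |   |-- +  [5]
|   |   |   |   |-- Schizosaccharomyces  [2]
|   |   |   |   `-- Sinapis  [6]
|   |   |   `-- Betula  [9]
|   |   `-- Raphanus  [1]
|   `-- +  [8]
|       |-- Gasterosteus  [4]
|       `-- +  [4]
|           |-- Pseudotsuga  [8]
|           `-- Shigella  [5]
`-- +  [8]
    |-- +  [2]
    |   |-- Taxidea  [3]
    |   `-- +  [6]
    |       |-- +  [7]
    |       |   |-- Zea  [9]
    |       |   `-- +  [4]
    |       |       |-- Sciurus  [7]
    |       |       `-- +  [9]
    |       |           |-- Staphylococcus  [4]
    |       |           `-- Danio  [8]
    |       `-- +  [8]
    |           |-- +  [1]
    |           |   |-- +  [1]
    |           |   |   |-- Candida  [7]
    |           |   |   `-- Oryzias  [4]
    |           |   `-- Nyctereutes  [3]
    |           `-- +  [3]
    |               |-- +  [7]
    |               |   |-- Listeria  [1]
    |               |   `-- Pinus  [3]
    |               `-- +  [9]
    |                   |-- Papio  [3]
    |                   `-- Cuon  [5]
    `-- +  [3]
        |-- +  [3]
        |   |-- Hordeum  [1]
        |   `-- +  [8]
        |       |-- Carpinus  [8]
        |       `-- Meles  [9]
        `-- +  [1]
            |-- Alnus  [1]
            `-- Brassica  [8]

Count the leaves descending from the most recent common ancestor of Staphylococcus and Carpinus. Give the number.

The MRCA of Staphylococcus and Carpinus is the node subtending ((Taxidea,((Zea,(Sciurus,(Staphylococcus,Danio))),(((Candida,Oryzias),Nyctereutes),((Listeria,Pinus),(Papio,Cuon))))),((Hordeum,(Carpinus,Meles)),(Alnus,Brassica))).
That clade contains 17 terminal taxa: Alnus, Brassica, Candida, Carpinus, Cuon, Danio, Hordeum, Listeria, Meles, Nyctereutes, Oryzias, Papio, Pinus, Sciurus, Staphylococcus, Taxidea, Zea.

17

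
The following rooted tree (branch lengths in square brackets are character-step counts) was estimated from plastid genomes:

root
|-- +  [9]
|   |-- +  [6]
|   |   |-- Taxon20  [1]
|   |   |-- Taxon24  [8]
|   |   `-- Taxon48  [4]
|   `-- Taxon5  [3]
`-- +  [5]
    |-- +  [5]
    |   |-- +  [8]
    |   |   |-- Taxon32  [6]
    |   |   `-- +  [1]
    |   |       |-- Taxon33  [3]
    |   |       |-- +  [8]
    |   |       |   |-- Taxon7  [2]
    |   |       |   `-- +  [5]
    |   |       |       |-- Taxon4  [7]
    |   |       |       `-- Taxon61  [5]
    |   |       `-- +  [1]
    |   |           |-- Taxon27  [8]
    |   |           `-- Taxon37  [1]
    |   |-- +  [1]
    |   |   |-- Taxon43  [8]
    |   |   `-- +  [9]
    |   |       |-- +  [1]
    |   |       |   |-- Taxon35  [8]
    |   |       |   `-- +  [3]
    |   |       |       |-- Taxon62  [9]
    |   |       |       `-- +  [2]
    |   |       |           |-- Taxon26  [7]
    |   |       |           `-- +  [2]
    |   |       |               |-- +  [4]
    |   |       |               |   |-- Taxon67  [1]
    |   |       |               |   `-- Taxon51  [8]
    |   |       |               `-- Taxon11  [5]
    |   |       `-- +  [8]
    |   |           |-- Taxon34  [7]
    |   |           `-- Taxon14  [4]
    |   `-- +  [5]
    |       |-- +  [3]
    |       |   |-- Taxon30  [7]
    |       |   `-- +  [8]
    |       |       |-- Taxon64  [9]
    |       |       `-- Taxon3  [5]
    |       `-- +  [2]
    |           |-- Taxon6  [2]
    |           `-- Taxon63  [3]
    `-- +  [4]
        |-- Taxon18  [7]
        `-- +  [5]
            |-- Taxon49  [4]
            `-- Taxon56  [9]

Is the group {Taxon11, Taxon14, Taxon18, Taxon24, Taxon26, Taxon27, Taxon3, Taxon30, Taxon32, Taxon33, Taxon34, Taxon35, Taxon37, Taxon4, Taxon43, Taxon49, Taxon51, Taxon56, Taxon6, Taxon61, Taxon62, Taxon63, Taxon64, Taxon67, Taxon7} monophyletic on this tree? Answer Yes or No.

No

The MRCA of the listed taxa is the root, so the smallest clade containing them is the whole tree.
That clade also contains Taxon20, Taxon48, Taxon5, which are not in the proposed group, so the group is not monophyletic.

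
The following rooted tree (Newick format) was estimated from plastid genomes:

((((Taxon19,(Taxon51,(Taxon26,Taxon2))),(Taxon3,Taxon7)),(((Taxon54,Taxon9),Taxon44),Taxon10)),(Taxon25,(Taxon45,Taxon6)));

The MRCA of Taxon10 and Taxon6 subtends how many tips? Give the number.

The MRCA of Taxon10 and Taxon6 is the root, so the clade is the entire tree.
That clade contains 13 terminal taxa: Taxon10, Taxon19, Taxon2, Taxon25, Taxon26, Taxon3, Taxon44, Taxon45, Taxon51, Taxon54, Taxon6, Taxon7, Taxon9.

13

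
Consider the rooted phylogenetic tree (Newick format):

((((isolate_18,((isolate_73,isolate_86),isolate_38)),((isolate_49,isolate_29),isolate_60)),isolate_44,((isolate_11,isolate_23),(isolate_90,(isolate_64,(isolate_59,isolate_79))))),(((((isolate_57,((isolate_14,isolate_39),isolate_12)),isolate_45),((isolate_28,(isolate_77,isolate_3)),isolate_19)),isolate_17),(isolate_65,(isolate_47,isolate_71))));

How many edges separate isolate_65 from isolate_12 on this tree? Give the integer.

8

The MRCA of isolate_65 and isolate_12 is the node subtending (((((isolate_57,((isolate_14,isolate_39),isolate_12)),isolate_45),((isolate_28,(isolate_77,isolate_3)),isolate_19)),isolate_17),(isolate_65,(isolate_47,isolate_71))).
From isolate_65 up to that node: 2 branches. From isolate_12 up to the same node: 6 branches. Total: 2 + 6 = 8.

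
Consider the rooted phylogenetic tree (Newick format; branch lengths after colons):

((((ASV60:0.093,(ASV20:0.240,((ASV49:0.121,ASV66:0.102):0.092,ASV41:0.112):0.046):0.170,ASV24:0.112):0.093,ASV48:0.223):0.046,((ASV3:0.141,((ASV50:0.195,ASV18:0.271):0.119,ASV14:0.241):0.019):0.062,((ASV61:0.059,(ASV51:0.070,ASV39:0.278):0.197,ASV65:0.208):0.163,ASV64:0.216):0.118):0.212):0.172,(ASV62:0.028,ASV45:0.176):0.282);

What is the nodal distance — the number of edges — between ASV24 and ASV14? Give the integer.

The MRCA of ASV24 and ASV14 is the node subtending (((ASV60,(ASV20,((ASV49,ASV66),ASV41)),ASV24),ASV48),((ASV3,((ASV50,ASV18),ASV14)),((ASV61,(ASV51,ASV39),ASV65),ASV64))).
From ASV24 up to that node: 3 branches. From ASV14 up to the same node: 4 branches. Total: 3 + 4 = 7.

7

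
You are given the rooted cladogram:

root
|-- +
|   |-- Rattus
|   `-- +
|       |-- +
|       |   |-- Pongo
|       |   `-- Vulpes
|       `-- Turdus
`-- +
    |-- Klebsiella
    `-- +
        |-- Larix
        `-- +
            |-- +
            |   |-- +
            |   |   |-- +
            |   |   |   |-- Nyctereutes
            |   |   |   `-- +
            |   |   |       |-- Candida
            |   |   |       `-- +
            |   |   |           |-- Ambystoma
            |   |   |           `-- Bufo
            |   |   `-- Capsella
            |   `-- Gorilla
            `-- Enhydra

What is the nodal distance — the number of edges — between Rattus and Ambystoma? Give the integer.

11

The MRCA of Rattus and Ambystoma is the root of the tree.
From Rattus up to that node: 2 branches. From Ambystoma up to the same node: 9 branches. Total: 2 + 9 = 11.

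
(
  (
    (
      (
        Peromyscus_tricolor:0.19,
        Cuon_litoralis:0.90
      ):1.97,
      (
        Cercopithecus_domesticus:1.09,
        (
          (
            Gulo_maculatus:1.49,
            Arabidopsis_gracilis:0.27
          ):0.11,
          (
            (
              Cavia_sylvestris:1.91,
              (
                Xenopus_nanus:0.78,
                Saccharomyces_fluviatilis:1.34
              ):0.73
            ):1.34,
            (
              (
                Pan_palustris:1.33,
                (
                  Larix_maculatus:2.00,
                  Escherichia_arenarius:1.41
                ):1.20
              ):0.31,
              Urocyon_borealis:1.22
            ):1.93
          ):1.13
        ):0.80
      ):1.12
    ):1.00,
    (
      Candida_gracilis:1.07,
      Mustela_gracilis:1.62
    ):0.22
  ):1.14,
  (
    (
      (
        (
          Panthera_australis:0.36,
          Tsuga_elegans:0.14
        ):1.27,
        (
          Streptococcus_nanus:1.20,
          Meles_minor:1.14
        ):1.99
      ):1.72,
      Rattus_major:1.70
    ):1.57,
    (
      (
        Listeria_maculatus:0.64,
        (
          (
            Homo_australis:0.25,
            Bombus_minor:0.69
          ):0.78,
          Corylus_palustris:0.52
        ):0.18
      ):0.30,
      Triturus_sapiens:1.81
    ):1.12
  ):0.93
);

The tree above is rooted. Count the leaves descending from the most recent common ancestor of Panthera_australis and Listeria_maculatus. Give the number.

10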